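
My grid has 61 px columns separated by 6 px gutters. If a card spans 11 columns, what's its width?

731 px

11-column span = 11·61 + 10·6 = 731 px.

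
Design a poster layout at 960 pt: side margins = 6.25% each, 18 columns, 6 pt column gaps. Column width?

41 pt

Margins: 6.25% × 960 = 60 pt each, so content = 960 − 120 = 840 pt.
Subtracting 17 column gaps of 6 leaves 738 for 18 columns, so c = 41 pt.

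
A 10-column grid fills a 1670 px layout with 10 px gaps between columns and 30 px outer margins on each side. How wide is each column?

Content width = 1670 − 2·30 = 1610 px.
Subtracting 9 gaps of 10 leaves 1520 for 10 columns, so c = 152 px.

152 px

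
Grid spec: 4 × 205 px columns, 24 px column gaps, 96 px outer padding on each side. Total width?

1084 px

Total width: 2·96 + 4·205 + 3·24 = 1084 px.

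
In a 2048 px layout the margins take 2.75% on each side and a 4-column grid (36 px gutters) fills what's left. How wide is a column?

456.84 px

Each margin = 2.75% of 2048 = 56.32 px; content = 2048 − 2·56.32 = 1935.36 px.
Subtracting 3 gutters of 36 leaves 1827.36 for 4 columns, so c = 456.84 px.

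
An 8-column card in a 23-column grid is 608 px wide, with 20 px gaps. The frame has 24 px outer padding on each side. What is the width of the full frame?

1833.5 px

608 − 7·20 = 468; ÷8 gives c = 58.5 px.
Total width: 2·24 + 23·58.5 + 22·20 = 1833.5 px.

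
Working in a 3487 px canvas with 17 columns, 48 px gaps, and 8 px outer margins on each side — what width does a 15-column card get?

Inside the margins: 3487 − 16 = 3471 px.
17c + 16·48 = 3471 → 17c = 2703 → c = 159 px.
15-column span = 15·159 + 14·48 = 3057 px.

3057 px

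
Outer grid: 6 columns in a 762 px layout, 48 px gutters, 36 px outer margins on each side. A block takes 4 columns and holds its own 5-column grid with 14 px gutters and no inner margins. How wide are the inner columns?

Subtract both margins: 762 − 2·36 = 690 px.
Subtracting 5 gutters of 48 leaves 450 for 6 columns, so c = 75 px.
4 columns plus 3 gutters: 300 + 144 = 444 px.
Subtracting 4 gutters of 14 leaves 388 for 5 columns, so d = 77.6 px.

77.6 px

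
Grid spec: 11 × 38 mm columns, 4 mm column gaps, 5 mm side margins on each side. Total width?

Total width: 2·5 + 11·38 + 10·4 = 468 mm.

468 mm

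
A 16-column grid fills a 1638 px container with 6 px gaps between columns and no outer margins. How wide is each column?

16 columns + 15 gaps: 16c + 15·6 = 1638.
16c = 1638 − 90 = 1548, so c = 96.75 px.

96.75 px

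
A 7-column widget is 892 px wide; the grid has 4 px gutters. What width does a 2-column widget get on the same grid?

252 px

892 − 6·4 = 868; ÷7 gives c = 124 px.
2 columns plus 1 gutter: 248 + 4 = 252 px.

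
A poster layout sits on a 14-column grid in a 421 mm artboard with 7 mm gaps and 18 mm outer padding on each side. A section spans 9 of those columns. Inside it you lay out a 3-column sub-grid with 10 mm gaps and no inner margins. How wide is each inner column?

75 mm

Subtract both margins: 421 − 2·18 = 385 mm.
Subtracting 13 gaps of 7 leaves 294 for 14 columns, so c = 21 mm.
9 columns plus 8 gaps: 189 + 56 = 245 mm.
245 − 2·10 = 225; ÷3 gives d = 75 mm.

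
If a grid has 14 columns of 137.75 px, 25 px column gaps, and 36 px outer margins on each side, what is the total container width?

2325.5 px

Container = 2·36 + 14·137.75 + 13·25 = 72 + 1928.5 + 325 = 2325.5 px.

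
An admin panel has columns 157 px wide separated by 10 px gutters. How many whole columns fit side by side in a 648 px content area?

3 columns

k columns need k·157 + (k−1)·10 = k·167 − 10.
k·167 − 10 ≤ 648 → k ≤ 658 / 167 ≈ 3.94, so k = 3.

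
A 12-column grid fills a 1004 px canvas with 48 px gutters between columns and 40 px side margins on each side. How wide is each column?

33 px

Subtract both margins: 1004 − 2·40 = 924 px.
924 − 11·48 = 396; ÷12 gives c = 33 px.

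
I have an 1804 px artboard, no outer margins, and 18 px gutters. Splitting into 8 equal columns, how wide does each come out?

8 columns + 7 gutters: 8c + 7·18 = 1804.
8c = 1804 − 126 = 1678, so c = 209.75 px.

209.75 px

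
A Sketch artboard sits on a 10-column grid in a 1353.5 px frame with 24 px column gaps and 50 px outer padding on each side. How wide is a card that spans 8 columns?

Content width = 1353.5 − 2·50 = 1253.5 px.
10c + 9·24 = 1253.5 → 10c = 1037.5 → c = 103.75 px.
8-column span = 8·103.75 + 7·24 = 998 px.

998 px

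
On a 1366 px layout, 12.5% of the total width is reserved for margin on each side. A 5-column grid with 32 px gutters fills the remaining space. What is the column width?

1366 × (1 − 2·12.5%) = 1366 × 75% = 1024.5 px for the columns.
5c + 4·32 = 1024.5 → 5c = 896.5 → c = 179.3 px.

179.3 px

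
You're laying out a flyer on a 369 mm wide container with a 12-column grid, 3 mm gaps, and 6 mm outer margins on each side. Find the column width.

Inside the margins: 369 − 12 = 357 mm.
12 columns + 11 gaps: 12c + 11·3 = 357.
12c = 357 − 33 = 324, so c = 27 mm.

27 mm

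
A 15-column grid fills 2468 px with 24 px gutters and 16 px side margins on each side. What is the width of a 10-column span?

Take off 32 px of margins, leaving 2436 px.
15c + 14·24 = 2436 → 15c = 2100 → c = 140 px.
Span of 10: 10·140 + 9·24 = 1400 + 216 = 1616 px.

1616 px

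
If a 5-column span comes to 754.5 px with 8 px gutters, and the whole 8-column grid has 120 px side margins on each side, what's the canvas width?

1452 px

754.5 − 4·8 = 722.5; ÷5 gives c = 144.5 px.
Adding margins, columns and gutters: 240 + 1156 + 56 = 1452 px.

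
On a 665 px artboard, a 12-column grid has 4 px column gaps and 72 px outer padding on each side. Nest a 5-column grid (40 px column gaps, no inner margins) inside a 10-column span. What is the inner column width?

54.7 px

Inside the margins: 665 − 144 = 521 px.
521 − 11·4 = 477; ÷12 gives c = 39.75 px.
Span of 10: 10·39.75 + 9·4 = 397.5 + 36 = 433.5 px.
433.5 − 4·40 = 273.5; ÷5 gives d = 54.7 px.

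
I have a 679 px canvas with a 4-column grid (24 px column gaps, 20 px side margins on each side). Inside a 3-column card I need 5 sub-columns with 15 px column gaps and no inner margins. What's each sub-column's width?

Subtract both margins: 679 − 2·20 = 639 px.
Subtracting 3 column gaps of 24 leaves 567 for 4 columns, so c = 141.75 px.
3 columns plus 2 column gaps: 425.25 + 48 = 473.25 px.
Subtracting 4 column gaps of 15 leaves 413.25 for 5 columns, so d = 82.65 px.

82.65 px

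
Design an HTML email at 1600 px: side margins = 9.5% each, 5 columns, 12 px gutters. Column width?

Margins: 9.5% × 1600 = 152 px each, so content = 1600 − 304 = 1296 px.
5c + 4·12 = 1296 → 5c = 1248 → c = 249.6 px.

249.6 px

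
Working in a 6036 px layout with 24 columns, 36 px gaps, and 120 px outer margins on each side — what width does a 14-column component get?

3366 px

Subtract both margins: 6036 − 2·120 = 5796 px.
Subtracting 23 gaps of 36 leaves 4968 for 24 columns, so c = 207 px.
14-column span = 14·207 + 13·36 = 3366 px.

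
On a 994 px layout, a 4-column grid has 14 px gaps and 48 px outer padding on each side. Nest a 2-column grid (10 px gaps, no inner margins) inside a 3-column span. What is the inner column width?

330 px

Inside the margins: 994 − 96 = 898 px.
4 columns + 3 gaps: 4c + 3·14 = 898.
4c = 898 − 42 = 856, so c = 214 px.
Span of 3: 3·214 + 2·14 = 642 + 28 = 670 px.
Subtracting 1 gap of 10 leaves 660 for 2 columns, so d = 330 px.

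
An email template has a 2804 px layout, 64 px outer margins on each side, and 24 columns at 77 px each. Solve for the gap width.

Inside the margins: 2804 − 128 = 2676 px.
24·77 + 23g = 2676 → 23g = 828 → g = 36 px.

36 px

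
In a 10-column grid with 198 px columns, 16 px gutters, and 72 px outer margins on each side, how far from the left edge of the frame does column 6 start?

1142 px

Each column+gutter stride is 214 px; 5 of them past the 72 px margin is 72 + 1070 = 1142 px.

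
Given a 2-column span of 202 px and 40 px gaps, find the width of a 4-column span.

2 columns + 1 gap: 2c + 1·40 = 202.
2c = 202 − 40 = 162, so c = 81 px.
4-column span = 4·81 + 3·40 = 444 px.

444 px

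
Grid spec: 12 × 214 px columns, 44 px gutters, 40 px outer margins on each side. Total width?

3132 px

Total width: 2·40 + 12·214 + 11·44 = 3132 px.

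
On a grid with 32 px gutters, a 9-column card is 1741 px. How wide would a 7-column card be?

Subtracting 8 gutters of 32 leaves 1485 for 9 columns, so c = 165 px.
Span of 7: 7·165 + 6·32 = 1155 + 192 = 1347 px.

1347 px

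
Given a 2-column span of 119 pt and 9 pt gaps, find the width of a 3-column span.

Subtracting 1 gap of 9 leaves 110 for 2 columns, so c = 55 pt.
3 columns plus 2 gaps: 165 + 18 = 183 pt.

183 pt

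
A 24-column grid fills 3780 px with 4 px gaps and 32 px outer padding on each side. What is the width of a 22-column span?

Subtract both margins: 3780 − 2·32 = 3716 px.
3716 − 23·4 = 3624; ÷24 gives c = 151 px.
22-column span = 22·151 + 21·4 = 3406 px.

3406 px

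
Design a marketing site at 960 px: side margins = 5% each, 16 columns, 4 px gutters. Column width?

50.25 px

960 × (1 − 2·5%) = 960 × 90% = 864 px for the columns.
16c + 15·4 = 864 → 16c = 804 → c = 50.25 px.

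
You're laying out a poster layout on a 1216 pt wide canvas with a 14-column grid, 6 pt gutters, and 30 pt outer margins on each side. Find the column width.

Inside the margins: 1216 − 60 = 1156 pt.
Subtracting 13 gutters of 6 leaves 1078 for 14 columns, so c = 77 pt.

77 pt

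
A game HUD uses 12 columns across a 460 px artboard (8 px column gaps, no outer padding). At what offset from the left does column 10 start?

351 px

12 columns + 11 column gaps: 12c + 11·8 = 460.
12c = 460 − 88 = 372, so c = 31 px.
No margin, so column 10 starts at 9·(column + gutter) = 9·39 = 351 px.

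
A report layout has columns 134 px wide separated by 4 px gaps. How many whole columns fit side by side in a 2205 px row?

Each extra column adds 134 + 4 = 138 px.
(2205 + 4) / 138 = 16.01, so 16 columns fit.

16 columns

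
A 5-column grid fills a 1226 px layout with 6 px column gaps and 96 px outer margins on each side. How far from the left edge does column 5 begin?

928 px

Take off 192 px of margins, leaving 1034 px.
1034 − 4·6 = 1010; ÷5 gives c = 202 px.
Column 5 starts at margin + 4·(column + gutter) = 96 + 4·208 = 928 px.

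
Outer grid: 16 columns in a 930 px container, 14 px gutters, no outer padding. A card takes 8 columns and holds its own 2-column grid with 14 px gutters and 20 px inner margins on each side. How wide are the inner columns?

202 px

Subtracting 15 gutters of 14 leaves 720 for 16 columns, so c = 45 px.
8 columns plus 7 gutters: 360 + 98 = 458 px.
Inner content = 458 − 2·20 = 418 px.
2 columns + 1 gutter: 2d + 1·14 = 418.
2d = 418 − 14 = 404, so d = 202 px.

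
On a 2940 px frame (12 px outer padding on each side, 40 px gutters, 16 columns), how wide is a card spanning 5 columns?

883.75 px

Inside the margins: 2940 − 24 = 2916 px.
16 columns + 15 gutters: 16c + 15·40 = 2916.
16c = 2916 − 600 = 2316, so c = 144.75 px.
5-column span = 5·144.75 + 4·40 = 883.75 px.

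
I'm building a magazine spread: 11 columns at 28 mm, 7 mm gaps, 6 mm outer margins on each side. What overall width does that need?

390 mm

Artboard = 2·6 + 11·28 + 10·7 = 12 + 308 + 70 = 390 mm.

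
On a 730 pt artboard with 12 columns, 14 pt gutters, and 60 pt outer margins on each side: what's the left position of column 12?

632 pt

Subtract both margins: 730 − 2·60 = 610 pt.
12c + 11·14 = 610 → 12c = 456 → c = 38 pt.
Column 12 starts at margin + 11·(column + gutter) = 60 + 11·52 = 632 pt.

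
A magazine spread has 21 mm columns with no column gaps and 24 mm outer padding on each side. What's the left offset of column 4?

87 mm

Each column+gutter stride is 21 mm; 3 of them past the 24 mm margin is 24 + 63 = 87 mm.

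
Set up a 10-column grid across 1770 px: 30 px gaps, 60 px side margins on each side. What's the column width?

Take off 120 px of margins, leaving 1650 px.
1650 − 9·30 = 1380; ÷10 gives c = 138 px.

138 px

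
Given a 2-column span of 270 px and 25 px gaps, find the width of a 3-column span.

2 columns + 1 gap: 2c + 1·25 = 270.
2c = 270 − 25 = 245, so c = 122.5 px.
3-column span = 3·122.5 + 2·25 = 417.5 px.

417.5 px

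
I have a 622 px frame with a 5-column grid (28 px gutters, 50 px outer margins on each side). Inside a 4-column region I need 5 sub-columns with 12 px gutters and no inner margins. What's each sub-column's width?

Inside the margins: 622 − 100 = 522 px.
5 columns + 4 gutters: 5c + 4·28 = 522.
5c = 522 − 112 = 410, so c = 82 px.
4-column span = 4·82 + 3·28 = 412 px.
412 − 4·12 = 364; ÷5 gives d = 72.8 px.

72.8 px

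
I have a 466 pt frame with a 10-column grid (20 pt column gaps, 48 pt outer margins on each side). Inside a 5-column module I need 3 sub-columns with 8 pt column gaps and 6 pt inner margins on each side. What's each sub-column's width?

Outer content = 466 − 2·48 = 370 pt.
370 − 9·20 = 190; ÷10 gives c = 19 pt.
5-column span = 5·19 + 4·20 = 175 pt.
Inner content = 175 − 2·6 = 163 pt.
163 − 2·8 = 147; ÷3 gives d = 49 pt.

49 pt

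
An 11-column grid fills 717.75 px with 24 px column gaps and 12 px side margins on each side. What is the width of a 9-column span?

563.25 px

Subtract both margins: 717.75 − 2·12 = 693.75 px.
11 columns + 10 column gaps: 11c + 10·24 = 693.75.
11c = 693.75 − 240 = 453.75, so c = 41.25 px.
Span of 9: 9·41.25 + 8·24 = 371.25 + 192 = 563.25 px.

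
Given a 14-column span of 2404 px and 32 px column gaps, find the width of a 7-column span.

1186 px

14 columns + 13 column gaps: 14c + 13·32 = 2404.
14c = 2404 − 416 = 1988, so c = 142 px.
7-column span = 7·142 + 6·32 = 1186 px.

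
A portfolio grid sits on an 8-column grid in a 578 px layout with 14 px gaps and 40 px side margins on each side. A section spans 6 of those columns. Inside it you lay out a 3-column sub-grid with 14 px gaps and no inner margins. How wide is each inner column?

Inside the margins: 578 − 80 = 498 px.
Subtracting 7 gaps of 14 leaves 400 for 8 columns, so c = 50 px.
6 columns plus 5 gaps: 300 + 70 = 370 px.
370 − 2·14 = 342; ÷3 gives d = 114 px.

114 px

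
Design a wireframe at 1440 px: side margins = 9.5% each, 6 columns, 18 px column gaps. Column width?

Margins: 9.5% × 1440 = 136.8 px each, so content = 1440 − 273.6 = 1166.4 px.
6c + 5·18 = 1166.4 → 6c = 1076.4 → c = 179.4 px.

179.4 px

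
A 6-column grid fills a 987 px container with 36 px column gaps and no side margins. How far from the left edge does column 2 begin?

987 − 5·36 = 807; ÷6 gives c = 134.5 px.
Before column 2: 1 column + 1 column gap.
Offset = 1·(134.5 + 36) = 1·170.5 = 170.5 px.

170.5 px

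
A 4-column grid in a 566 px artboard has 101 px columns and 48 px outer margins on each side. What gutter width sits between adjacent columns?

22 px

Inside the margins: 566 − 96 = 470 px.
4·101 + 3g = 470 → 3g = 66 → g = 22 px.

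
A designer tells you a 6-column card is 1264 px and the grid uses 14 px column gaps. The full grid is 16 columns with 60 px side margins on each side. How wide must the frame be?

3514 px

1264 − 5·14 = 1194; ÷6 gives c = 199 px.
Frame = 2·60 + 16·199 + 15·14 = 120 + 3184 + 210 = 3514 px.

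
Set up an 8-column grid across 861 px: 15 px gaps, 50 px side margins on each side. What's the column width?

Take off 100 px of margins, leaving 761 px.
Subtracting 7 gaps of 15 leaves 656 for 8 columns, so c = 82 px.

82 px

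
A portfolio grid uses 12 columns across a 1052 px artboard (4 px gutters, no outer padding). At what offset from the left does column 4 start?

12c + 11·4 = 1052 → 12c = 1008 → c = 84 px.
No margin, so column 4 starts at 3·(column + gutter) = 3·88 = 264 px.

264 px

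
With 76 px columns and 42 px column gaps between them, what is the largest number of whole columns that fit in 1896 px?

16 columns

16 columns: 16·76 + 15·42 = 1846 px ≤ 1896.
17 columns: 1964 px > 1896. So 16.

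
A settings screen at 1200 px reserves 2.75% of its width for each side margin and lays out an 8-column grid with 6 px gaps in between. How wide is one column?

136.5 px

Margins: 2.75% × 1200 = 33 px each, so content = 1200 − 66 = 1134 px.
1134 − 7·6 = 1092; ÷8 gives c = 136.5 px.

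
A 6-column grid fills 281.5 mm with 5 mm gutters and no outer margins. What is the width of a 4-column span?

186 mm

6 columns + 5 gutters: 6c + 5·5 = 281.5.
6c = 281.5 − 25 = 256.5, so c = 42.75 mm.
4 columns plus 3 gutters: 171 + 15 = 186 mm.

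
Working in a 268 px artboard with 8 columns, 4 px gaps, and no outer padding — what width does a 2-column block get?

64 px

268 − 7·4 = 240; ÷8 gives c = 30 px.
Span of 2: 2·30 + 1·4 = 60 + 4 = 64 px.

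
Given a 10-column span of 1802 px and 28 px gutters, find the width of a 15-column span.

1802 − 9·28 = 1550; ÷10 gives c = 155 px.
Span of 15: 15·155 + 14·28 = 2325 + 392 = 2717 px.

2717 px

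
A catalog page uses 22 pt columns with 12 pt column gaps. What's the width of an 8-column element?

Span of 8: 8·22 + 7·12 = 176 + 84 = 260 pt.

260 pt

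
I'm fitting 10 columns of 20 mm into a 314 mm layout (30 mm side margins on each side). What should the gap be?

6 mm

Content width = 314 − 2·30 = 254 mm.
10 columns take 10·20 = 200 mm; remaining 54 splits into 9 gaps.
g = 54 / 9 = 6 mm.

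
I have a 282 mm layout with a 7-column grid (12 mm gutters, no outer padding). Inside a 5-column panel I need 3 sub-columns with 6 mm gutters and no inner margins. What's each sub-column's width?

62 mm

7 columns + 6 gutters: 7c + 6·12 = 282.
7c = 282 − 72 = 210, so c = 30 mm.
5 columns plus 4 gutters: 150 + 48 = 198 mm.
3 columns + 2 gutters: 3d + 2·6 = 198.
3d = 198 − 12 = 186, so d = 62 mm.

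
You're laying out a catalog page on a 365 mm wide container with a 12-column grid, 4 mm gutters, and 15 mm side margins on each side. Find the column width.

Subtract both margins: 365 − 2·15 = 335 mm.
12 columns + 11 gutters: 12c + 11·4 = 335.
12c = 335 − 44 = 291, so c = 24.25 mm.

24.25 mm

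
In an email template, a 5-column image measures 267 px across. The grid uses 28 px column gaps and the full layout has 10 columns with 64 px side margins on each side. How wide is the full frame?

267 − 4·28 = 155; ÷5 gives c = 31 px.
Frame = 2·64 + 10·31 + 9·28 = 128 + 310 + 252 = 690 px.

690 px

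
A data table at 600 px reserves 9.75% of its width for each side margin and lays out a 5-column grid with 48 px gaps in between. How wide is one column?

Margins: 9.75% × 600 = 58.5 px each, so content = 600 − 117 = 483 px.
Subtracting 4 gaps of 48 leaves 291 for 5 columns, so c = 58.2 px.

58.2 px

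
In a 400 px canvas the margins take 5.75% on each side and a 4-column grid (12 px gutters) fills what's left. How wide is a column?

79.5 px

Margins: 5.75% × 400 = 23 px each, so content = 400 − 46 = 354 px.
4c + 3·12 = 354 → 4c = 318 → c = 79.5 px.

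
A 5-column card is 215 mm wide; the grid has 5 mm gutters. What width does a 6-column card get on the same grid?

259 mm

215 − 4·5 = 195; ÷5 gives c = 39 mm.
6-column span = 6·39 + 5·5 = 259 mm.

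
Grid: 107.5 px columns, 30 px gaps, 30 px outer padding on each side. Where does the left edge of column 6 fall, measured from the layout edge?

717.5 px

Column 6 starts at margin + 5·(column + gutter) = 30 + 5·137.5 = 717.5 px.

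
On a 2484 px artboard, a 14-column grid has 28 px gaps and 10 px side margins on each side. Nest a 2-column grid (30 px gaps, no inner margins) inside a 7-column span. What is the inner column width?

Subtract both margins: 2484 − 2·10 = 2464 px.
14c + 13·28 = 2464 → 14c = 2100 → c = 150 px.
7 columns plus 6 gaps: 1050 + 168 = 1218 px.
1218 − 1·30 = 1188; ÷2 gives d = 594 px.

594 px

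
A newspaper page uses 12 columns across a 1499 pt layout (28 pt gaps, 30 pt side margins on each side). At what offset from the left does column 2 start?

Inside the margins: 1499 − 60 = 1439 pt.
1439 − 11·28 = 1131; ÷12 gives c = 94.25 pt.
Column 2 starts at margin + 1·(column + gutter) = 30 + 1·122.25 = 152.25 pt.

152.25 pt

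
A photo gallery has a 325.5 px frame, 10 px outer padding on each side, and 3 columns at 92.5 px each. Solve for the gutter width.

14 px

Content width = 325.5 − 2·10 = 305.5 px.
Columns use 277.5 px, leaving 28 px across 2 gutters = 14 px each.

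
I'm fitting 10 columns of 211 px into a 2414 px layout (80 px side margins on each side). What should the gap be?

Subtract both margins: 2414 − 2·80 = 2254 px.
10 columns take 10·211 = 2110 px; remaining 144 splits into 9 gaps.
g = 144 / 9 = 16 px.

16 px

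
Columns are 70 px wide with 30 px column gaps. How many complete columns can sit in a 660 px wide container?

6 columns

Each extra column adds 70 + 30 = 100 px.
(660 + 30) / 100 = 6.90, so 6 columns fit.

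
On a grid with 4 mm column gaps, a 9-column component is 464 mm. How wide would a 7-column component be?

360 mm

9 columns + 8 column gaps: 9c + 8·4 = 464.
9c = 464 − 32 = 432, so c = 48 mm.
7 columns plus 6 column gaps: 336 + 24 = 360 mm.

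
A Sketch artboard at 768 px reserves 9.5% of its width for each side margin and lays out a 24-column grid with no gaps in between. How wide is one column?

25.92 px

Each margin = 9.5% of 768 = 72.96 px; content = 768 − 2·72.96 = 622.08 px.
With no gaps, each column is 622.08/24 = 25.92 px.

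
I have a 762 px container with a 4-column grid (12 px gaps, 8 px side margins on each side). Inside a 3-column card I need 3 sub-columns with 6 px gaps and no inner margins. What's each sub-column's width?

181.5 px

Subtract both margins: 762 − 2·8 = 746 px.
Subtracting 3 gaps of 12 leaves 710 for 4 columns, so c = 177.5 px.
Span of 3: 3·177.5 + 2·12 = 532.5 + 24 = 556.5 px.
3 columns + 2 gaps: 3d + 2·6 = 556.5.
3d = 556.5 − 12 = 544.5, so d = 181.5 px.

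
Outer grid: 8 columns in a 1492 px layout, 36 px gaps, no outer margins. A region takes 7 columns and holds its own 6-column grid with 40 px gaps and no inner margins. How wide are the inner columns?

183.5 px

1492 − 7·36 = 1240; ÷8 gives c = 155 px.
7-column span = 7·155 + 6·36 = 1301 px.
Subtracting 5 gaps of 40 leaves 1101 for 6 columns, so d = 183.5 px.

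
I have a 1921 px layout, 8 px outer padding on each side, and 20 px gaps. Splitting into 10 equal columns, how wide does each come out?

172.5 px

Inside the margins: 1921 − 16 = 1905 px.
Subtracting 9 gaps of 20 leaves 1725 for 10 columns, so c = 172.5 px.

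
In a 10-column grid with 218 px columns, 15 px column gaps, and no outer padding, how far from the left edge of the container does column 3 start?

466 px

Before column 3: 2 columns + 2 column gaps.
Offset = 2·(218 + 15) = 2·233 = 466 px.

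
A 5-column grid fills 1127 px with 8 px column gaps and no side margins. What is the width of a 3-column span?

Subtracting 4 column gaps of 8 leaves 1095 for 5 columns, so c = 219 px.
3 columns plus 2 column gaps: 657 + 16 = 673 px.

673 px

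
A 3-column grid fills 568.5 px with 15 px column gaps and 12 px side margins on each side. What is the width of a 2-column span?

358 px

Take off 24 px of margins, leaving 544.5 px.
3 columns + 2 column gaps: 3c + 2·15 = 544.5.
3c = 544.5 − 30 = 514.5, so c = 171.5 px.
2-column span = 2·171.5 + 1·15 = 358 px.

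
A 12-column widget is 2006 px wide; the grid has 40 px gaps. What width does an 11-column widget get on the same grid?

12 columns + 11 gaps: 12c + 11·40 = 2006.
12c = 2006 − 440 = 1566, so c = 130.5 px.
11-column span = 11·130.5 + 10·40 = 1835.5 px.

1835.5 px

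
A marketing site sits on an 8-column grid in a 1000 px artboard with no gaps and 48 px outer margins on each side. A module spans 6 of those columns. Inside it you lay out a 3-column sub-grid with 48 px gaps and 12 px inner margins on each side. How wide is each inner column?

Subtract both margins: 1000 − 2·48 = 904 px.
With no gaps, each column is 904/8 = 113 px.
6-column span = 6·113 = 678 px.
Inner content = 678 − 2·12 = 654 px.
654 − 2·48 = 558; ÷3 gives d = 186 px.

186 px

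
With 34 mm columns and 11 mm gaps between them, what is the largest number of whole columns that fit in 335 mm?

7 columns

Each extra column adds 34 + 11 = 45 mm.
(335 + 11) / 45 = 7.69, so 7 columns fit.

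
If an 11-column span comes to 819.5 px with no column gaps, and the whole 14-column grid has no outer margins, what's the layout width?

11c = 819.5 → c = 74.5 px.
Layout = 14·74.5 = 1043 = 1043 px.

1043 px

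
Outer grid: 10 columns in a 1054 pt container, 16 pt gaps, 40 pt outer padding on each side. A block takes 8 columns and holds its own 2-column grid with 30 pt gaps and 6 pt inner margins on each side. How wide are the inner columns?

367 pt

Subtract both margins: 1054 − 2·40 = 974 pt.
10c + 9·16 = 974 → 10c = 830 → c = 83 pt.
8 columns plus 7 gaps: 664 + 112 = 776 pt.
Inner content = 776 − 2·6 = 764 pt.
2 columns + 1 gap: 2d + 1·30 = 764.
2d = 764 − 30 = 734, so d = 367 pt.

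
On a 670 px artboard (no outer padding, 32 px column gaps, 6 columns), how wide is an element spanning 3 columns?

319 px

6 columns + 5 column gaps: 6c + 5·32 = 670.
6c = 670 − 160 = 510, so c = 85 px.
Span of 3: 3·85 + 2·32 = 255 + 64 = 319 px.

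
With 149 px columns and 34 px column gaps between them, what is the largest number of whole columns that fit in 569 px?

3 columns

k columns need k·149 + (k−1)·34 = k·183 − 34.
k·183 − 34 ≤ 569 → k ≤ 603 / 183 ≈ 3.30, so k = 3.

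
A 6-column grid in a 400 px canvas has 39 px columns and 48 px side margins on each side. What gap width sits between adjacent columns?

14 px

Inside the margins: 400 − 96 = 304 px.
Columns use 234 px, leaving 70 px across 5 gaps = 14 px each.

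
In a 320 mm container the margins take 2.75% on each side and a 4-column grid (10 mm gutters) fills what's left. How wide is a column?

68.1 mm

Margins: 2.75% × 320 = 8.8 mm each, so content = 320 − 17.6 = 302.4 mm.
302.4 − 3·10 = 272.4; ÷4 gives c = 68.1 mm.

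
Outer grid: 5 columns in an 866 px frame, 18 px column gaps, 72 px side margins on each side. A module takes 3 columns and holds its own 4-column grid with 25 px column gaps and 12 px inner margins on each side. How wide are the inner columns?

Take off 144 px of margins, leaving 722 px.
722 − 4·18 = 650; ÷5 gives c = 130 px.
3-column span = 3·130 + 2·18 = 426 px.
Inner content = 426 − 2·12 = 402 px.
402 − 3·25 = 327; ÷4 gives d = 81.75 px.

81.75 px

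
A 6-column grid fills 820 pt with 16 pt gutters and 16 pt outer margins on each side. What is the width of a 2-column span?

252 pt

Content width = 820 − 2·16 = 788 pt.
6 columns + 5 gutters: 6c + 5·16 = 788.
6c = 788 − 80 = 708, so c = 118 pt.
2-column span = 2·118 + 1·16 = 252 pt.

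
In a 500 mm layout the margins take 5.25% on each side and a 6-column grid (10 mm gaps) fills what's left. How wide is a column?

66.25 mm

Each margin = 5.25% of 500 = 26.25 mm; content = 500 − 2·26.25 = 447.5 mm.
6c + 5·10 = 447.5 → 6c = 397.5 → c = 66.25 mm.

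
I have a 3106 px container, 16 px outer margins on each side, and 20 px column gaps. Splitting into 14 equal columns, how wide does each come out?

Content width = 3106 − 2·16 = 3074 px.
14c + 13·20 = 3074 → 14c = 2814 → c = 201 px.

201 px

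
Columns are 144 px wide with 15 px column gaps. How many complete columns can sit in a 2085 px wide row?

13 columns: 13·144 + 12·15 = 2052 px ≤ 2085.
14 columns: 2211 px > 2085. So 13.

13 columns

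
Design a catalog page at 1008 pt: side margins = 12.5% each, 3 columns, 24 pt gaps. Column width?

Each margin = 12.5% of 1008 = 126 pt; content = 1008 − 2·126 = 756 pt.
3 columns + 2 gaps: 3c + 2·24 = 756.
3c = 756 − 48 = 708, so c = 236 pt.

236 pt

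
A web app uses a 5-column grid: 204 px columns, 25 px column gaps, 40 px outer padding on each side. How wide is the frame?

1200 px

Total width: 2·40 + 5·204 + 4·25 = 1200 px.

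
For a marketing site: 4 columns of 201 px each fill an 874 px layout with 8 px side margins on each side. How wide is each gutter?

Inside the margins: 874 − 16 = 858 px.
4 columns take 4·201 = 804 px; remaining 54 splits into 3 gutters.
g = 54 / 3 = 18 px.

18 px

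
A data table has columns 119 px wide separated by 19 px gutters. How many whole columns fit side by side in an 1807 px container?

13 columns: 13·119 + 12·19 = 1775 px ≤ 1807.
14 columns: 1913 px > 1807. So 13.

13 columns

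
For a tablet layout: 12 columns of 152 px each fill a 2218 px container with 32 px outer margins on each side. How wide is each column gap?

30 px

Inside the margins: 2218 − 64 = 2154 px.
12·152 + 11g = 2154 → 11g = 330 → g = 30 px.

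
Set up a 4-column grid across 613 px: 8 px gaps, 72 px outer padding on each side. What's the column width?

Content width = 613 − 2·72 = 469 px.
4 columns + 3 gaps: 4c + 3·8 = 469.
4c = 469 − 24 = 445, so c = 111.25 px.

111.25 px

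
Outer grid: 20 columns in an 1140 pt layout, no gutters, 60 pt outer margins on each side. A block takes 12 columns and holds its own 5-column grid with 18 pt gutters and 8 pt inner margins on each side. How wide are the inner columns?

104.8 pt

Inside the margins: 1140 − 120 = 1020 pt.
20c = 1020 → c = 51 pt.
With no gutters, 12 columns span 12·51 = 612 pt.
Inner content = 612 − 2·8 = 596 pt.
5d + 4·18 = 596 → 5d = 524 → d = 104.8 pt.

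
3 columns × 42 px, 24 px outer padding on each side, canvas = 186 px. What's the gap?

Content width = 186 − 2·24 = 138 px.
3 columns take 3·42 = 126 px; remaining 12 splits into 2 gaps.
g = 12 / 2 = 6 px.

6 px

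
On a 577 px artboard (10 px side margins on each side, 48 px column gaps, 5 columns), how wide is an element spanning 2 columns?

Subtract both margins: 577 − 2·10 = 557 px.
557 − 4·48 = 365; ÷5 gives c = 73 px.
2 columns plus 1 column gap: 146 + 48 = 194 px.

194 px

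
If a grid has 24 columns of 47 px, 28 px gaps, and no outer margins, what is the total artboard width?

Artboard = 24·47 + 23·28 = 1128 + 644 = 1772 px.

1772 px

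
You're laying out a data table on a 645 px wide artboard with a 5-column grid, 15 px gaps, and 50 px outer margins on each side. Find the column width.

Content width = 645 − 2·50 = 545 px.
Subtracting 4 gaps of 15 leaves 485 for 5 columns, so c = 97 px.

97 px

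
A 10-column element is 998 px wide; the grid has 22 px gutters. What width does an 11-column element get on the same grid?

Subtracting 9 gutters of 22 leaves 800 for 10 columns, so c = 80 px.
11 columns plus 10 gutters: 880 + 220 = 1100 px.

1100 px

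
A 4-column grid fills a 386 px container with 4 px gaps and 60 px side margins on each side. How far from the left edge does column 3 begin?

Content = 386 − 2·60 = 266 px.
Subtracting 3 gaps of 4 leaves 254 for 4 columns, so c = 63.5 px.
Each column+gutter stride is 67.5 px; 2 of them past the 60 px margin is 60 + 135 = 195 px.

195 px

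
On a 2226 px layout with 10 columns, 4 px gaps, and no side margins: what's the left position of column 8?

10 columns + 9 gaps: 10c + 9·4 = 2226.
10c = 2226 − 36 = 2190, so c = 219 px.
Before column 8: 7 columns + 7 gaps.
Offset = 7·(219 + 4) = 7·223 = 1561 px.

1561 px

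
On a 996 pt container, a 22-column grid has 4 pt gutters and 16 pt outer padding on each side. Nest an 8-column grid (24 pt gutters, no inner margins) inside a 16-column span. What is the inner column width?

Take off 32 pt of margins, leaving 964 pt.
22c + 21·4 = 964 → 22c = 880 → c = 40 pt.
Span of 16: 16·40 + 15·4 = 640 + 60 = 700 pt.
Subtracting 7 gutters of 24 leaves 532 for 8 columns, so d = 66.5 pt.

66.5 pt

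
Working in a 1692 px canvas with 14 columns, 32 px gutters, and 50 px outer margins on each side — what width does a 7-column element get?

780 px

Take off 100 px of margins, leaving 1592 px.
14 columns + 13 gutters: 14c + 13·32 = 1592.
14c = 1592 − 416 = 1176, so c = 84 px.
7 columns plus 6 gutters: 588 + 192 = 780 px.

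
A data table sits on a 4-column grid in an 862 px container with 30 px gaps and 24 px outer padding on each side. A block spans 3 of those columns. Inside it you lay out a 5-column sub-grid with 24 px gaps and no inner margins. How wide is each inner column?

Outer content = 862 − 2·24 = 814 px.
4c + 3·30 = 814 → 4c = 724 → c = 181 px.
Span of 3: 3·181 + 2·30 = 543 + 60 = 603 px.
Subtracting 4 gaps of 24 leaves 507 for 5 columns, so d = 101.4 px.

101.4 px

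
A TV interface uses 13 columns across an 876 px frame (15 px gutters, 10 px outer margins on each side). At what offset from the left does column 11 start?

680 px

Content = 876 − 2·10 = 856 px.
Subtracting 12 gutters of 15 leaves 676 for 13 columns, so c = 52 px.
Column 11 starts at margin + 10·(column + gutter) = 10 + 10·67 = 680 px.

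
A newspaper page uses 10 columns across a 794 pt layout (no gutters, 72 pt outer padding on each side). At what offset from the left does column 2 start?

Inside the margins: 794 − 144 = 650 pt.
With no gutters, each column is 650/10 = 65 pt.
Column 2 starts at margin + 1·(column + gutter) = 72 + 1·65 = 137 pt.

137 pt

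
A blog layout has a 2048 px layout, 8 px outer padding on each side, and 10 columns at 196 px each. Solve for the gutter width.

Inside the margins: 2048 − 16 = 2032 px.
10·196 + 9g = 2032 → 9g = 72 → g = 8 px.

8 px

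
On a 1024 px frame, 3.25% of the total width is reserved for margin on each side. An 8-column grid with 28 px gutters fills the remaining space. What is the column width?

Margins: 3.25% × 1024 = 33.28 px each, so content = 1024 − 66.56 = 957.44 px.
8 columns + 7 gutters: 8c + 7·28 = 957.44.
8c = 957.44 − 196 = 761.44, so c = 95.18 px.

95.18 px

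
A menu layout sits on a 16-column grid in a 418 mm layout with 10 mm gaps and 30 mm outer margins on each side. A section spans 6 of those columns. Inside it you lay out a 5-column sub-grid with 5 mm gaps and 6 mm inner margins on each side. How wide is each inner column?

Subtract both margins: 418 − 2·30 = 358 mm.
16c + 15·10 = 358 → 16c = 208 → c = 13 mm.
6 columns plus 5 gaps: 78 + 50 = 128 mm.
Inner content = 128 − 2·6 = 116 mm.
5d + 4·5 = 116 → 5d = 96 → d = 19.2 mm.

19.2 mm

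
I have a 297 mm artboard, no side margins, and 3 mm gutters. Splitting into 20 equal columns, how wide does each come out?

12 mm

Subtracting 19 gutters of 3 leaves 240 for 20 columns, so c = 12 mm.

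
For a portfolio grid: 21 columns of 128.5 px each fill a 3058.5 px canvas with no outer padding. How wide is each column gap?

Columns use 2698.5 px, leaving 360 px across 20 column gaps = 18 px each.

18 px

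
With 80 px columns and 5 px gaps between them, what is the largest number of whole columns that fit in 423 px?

Each extra column adds 80 + 5 = 85 px.
(423 + 5) / 85 = 5.04, so 5 columns fit.

5 columns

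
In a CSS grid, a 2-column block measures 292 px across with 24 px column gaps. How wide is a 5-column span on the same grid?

766 px

292 − 1·24 = 268; ÷2 gives c = 134 px.
5 columns plus 4 column gaps: 670 + 96 = 766 px.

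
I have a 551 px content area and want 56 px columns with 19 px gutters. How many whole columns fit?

7 columns: 7·56 + 6·19 = 506 px ≤ 551.
8 columns: 581 px > 551. So 7.

7 columns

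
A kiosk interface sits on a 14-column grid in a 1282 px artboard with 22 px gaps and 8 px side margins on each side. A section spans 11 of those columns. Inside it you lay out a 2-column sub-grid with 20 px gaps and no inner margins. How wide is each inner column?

485 px

Take off 16 px of margins, leaving 1266 px.
14 columns + 13 gaps: 14c + 13·22 = 1266.
14c = 1266 − 286 = 980, so c = 70 px.
11 columns plus 10 gaps: 770 + 220 = 990 px.
Subtracting 1 gap of 20 leaves 970 for 2 columns, so d = 485 px.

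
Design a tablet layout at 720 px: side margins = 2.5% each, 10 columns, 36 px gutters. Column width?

720 × (1 − 2·2.5%) = 720 × 95% = 684 px for the columns.
684 − 9·36 = 360; ÷10 gives c = 36 px.

36 px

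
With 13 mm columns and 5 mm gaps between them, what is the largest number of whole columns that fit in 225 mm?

12 columns

12 columns: 12·13 + 11·5 = 211 mm ≤ 225.
13 columns: 229 mm > 225. So 12.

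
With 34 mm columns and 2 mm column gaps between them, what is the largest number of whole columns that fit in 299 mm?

k columns need k·34 + (k−1)·2 = k·36 − 2.
k·36 − 2 ≤ 299 → k ≤ 301 / 36 ≈ 8.36, so k = 8.

8 columns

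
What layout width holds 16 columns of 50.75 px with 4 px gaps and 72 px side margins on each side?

Layout = 2·72 + 16·50.75 + 15·4 = 144 + 812 + 60 = 1016 px.

1016 px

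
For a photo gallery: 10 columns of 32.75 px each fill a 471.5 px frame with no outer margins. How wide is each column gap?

16 px

10·32.75 + 9g = 471.5 → 9g = 144 → g = 16 px.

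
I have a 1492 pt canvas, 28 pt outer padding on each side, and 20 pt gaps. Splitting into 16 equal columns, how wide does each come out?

71 pt

Inside the margins: 1492 − 56 = 1436 pt.
16c + 15·20 = 1436 → 16c = 1136 → c = 71 pt.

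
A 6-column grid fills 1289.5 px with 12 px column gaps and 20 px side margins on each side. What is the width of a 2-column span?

408.5 px

Inside the margins: 1289.5 − 40 = 1249.5 px.
Subtracting 5 column gaps of 12 leaves 1189.5 for 6 columns, so c = 198.25 px.
2-column span = 2·198.25 + 1·12 = 408.5 px.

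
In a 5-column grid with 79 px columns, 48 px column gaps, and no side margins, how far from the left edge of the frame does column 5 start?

Each column+gutter stride is 127 px; with no margin, 4 of them is 508 px.

508 px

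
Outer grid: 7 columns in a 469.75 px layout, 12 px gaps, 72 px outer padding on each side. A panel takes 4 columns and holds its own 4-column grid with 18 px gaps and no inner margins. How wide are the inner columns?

31.75 px

Take off 144 px of margins, leaving 325.75 px.
Subtracting 6 gaps of 12 leaves 253.75 for 7 columns, so c = 36.25 px.
Span of 4: 4·36.25 + 3·12 = 145 + 36 = 181 px.
Subtracting 3 gaps of 18 leaves 127 for 4 columns, so d = 31.75 px.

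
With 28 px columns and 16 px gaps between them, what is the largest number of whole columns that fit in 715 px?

k columns need k·28 + (k−1)·16 = k·44 − 16.
k·44 − 16 ≤ 715 → k ≤ 731 / 44 ≈ 16.61, so k = 16.

16 columns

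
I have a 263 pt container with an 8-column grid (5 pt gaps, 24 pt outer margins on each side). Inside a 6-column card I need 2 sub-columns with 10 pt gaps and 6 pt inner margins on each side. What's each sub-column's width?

Inside the margins: 263 − 48 = 215 pt.
215 − 7·5 = 180; ÷8 gives c = 22.5 pt.
6-column span = 6·22.5 + 5·5 = 160 pt.
Inner content = 160 − 2·6 = 148 pt.
2 columns + 1 gap: 2d + 1·10 = 148.
2d = 148 − 10 = 138, so d = 69 pt.

69 pt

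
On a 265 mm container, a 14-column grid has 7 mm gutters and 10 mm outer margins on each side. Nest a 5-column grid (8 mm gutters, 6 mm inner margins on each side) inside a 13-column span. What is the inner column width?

36.6 mm

Take off 20 mm of margins, leaving 245 mm.
14 columns + 13 gutters: 14c + 13·7 = 245.
14c = 245 − 91 = 154, so c = 11 mm.
13 columns plus 12 gutters: 143 + 84 = 227 mm.
Inner content = 227 − 2·6 = 215 mm.
215 − 4·8 = 183; ÷5 gives d = 36.6 mm.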